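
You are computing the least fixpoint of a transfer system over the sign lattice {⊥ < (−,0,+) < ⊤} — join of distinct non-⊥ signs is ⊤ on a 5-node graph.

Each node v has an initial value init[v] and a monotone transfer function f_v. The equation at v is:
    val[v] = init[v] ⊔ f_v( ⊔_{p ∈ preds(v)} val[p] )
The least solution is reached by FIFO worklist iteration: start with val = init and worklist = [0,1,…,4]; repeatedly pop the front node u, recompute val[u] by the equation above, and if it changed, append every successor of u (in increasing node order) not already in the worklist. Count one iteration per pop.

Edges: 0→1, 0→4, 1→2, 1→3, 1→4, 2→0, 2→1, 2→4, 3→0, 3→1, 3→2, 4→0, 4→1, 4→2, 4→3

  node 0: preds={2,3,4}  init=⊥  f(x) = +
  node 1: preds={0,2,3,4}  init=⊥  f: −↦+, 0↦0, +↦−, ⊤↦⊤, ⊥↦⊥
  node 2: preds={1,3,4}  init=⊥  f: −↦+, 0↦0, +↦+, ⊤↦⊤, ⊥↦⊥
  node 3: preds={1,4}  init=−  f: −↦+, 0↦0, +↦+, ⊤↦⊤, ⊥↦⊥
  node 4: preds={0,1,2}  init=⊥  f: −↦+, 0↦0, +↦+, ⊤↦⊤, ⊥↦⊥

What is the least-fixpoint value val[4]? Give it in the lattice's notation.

Worklist (9 pops):
  #1 pop 0: in=− → + (was ⊥); enqueue []
  #2 pop 1: in=⊤ → ⊤ (was ⊥); enqueue []
  #3 pop 2: in=⊤ → ⊤ (was ⊥); enqueue [0,1]
  #4 pop 3: in=⊤ → ⊤ (was −); enqueue [2]
  #5 pop 4: in=⊤ → ⊤ (was ⊥); enqueue [3]
  #6 pop 0: in=⊤ → + (no change)
  #7 pop 1: in=⊤ → ⊤ (no change)
  #8 pop 2: in=⊤ → ⊤ (no change)
  #9 pop 3: in=⊤ → ⊤ (no change)

Fixpoint:
  val[0] = +
  val[1] = ⊤
  val[2] = ⊤
  val[3] = ⊤
  val[4] = ⊤

⊤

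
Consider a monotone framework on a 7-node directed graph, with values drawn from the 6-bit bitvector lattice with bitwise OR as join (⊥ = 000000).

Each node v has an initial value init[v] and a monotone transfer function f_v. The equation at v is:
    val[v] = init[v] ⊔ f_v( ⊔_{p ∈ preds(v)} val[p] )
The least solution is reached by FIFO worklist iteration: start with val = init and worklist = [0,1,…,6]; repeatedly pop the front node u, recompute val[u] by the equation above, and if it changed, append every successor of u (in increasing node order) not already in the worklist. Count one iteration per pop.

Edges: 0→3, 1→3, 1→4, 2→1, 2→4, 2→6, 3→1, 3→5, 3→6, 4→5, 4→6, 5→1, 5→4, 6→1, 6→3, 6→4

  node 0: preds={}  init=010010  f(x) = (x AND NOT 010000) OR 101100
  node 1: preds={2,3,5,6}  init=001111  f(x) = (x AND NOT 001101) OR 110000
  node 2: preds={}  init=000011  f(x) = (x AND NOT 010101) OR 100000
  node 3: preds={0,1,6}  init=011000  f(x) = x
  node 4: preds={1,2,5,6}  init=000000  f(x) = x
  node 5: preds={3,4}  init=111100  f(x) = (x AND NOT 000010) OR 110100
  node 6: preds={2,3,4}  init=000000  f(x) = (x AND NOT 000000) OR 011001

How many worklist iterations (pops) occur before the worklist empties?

Iteration log — 10 steps:
  step 1. node 0  ⊔preds=000000  new=111110  old=010010  +wl: 
  step 2. node 1  ⊔preds=111111  new=111111  old=001111  +wl: 
  step 3. node 2  ⊔preds=000000  new=100011  old=000011  +wl: 1
  step 4. node 3  ⊔preds=111111  new=111111  old=011000  +wl: 
  step 5. node 4  ⊔preds=111111  new=111111  old=000000  +wl: 
  step 6. node 5  ⊔preds=111111  new=111101  old=111100  +wl: 4
  step 7. node 6  ⊔preds=111111  new=111111  old=000000  +wl: 3
  step 8. node 1  ⊔preds=111111  new=111111  stable
  step 9. node 4  ⊔preds=111111  new=111111  stable
  step 10. node 3  ⊔preds=111111  new=111111  stable

Least fixpoint reached:
  node 0: 111110
  node 1: 111111
  node 2: 100011
  node 3: 111111
  node 4: 111111
  node 5: 111101
  node 6: 111111

10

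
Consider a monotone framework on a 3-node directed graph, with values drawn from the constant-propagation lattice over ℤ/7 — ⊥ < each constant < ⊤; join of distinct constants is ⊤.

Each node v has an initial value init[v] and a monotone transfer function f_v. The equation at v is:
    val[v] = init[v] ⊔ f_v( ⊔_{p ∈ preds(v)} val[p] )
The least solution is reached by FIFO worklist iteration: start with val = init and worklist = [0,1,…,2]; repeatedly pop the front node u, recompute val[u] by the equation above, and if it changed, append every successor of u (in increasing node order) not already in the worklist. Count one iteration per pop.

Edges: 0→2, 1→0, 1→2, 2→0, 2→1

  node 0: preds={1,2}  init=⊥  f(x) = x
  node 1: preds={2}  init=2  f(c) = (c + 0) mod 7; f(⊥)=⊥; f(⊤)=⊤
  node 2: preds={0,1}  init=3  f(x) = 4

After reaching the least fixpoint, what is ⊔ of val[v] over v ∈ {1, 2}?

Worklist (5 pops):
  #1 pop 0: in=⊤ → ⊤ (was ⊥); enqueue []
  #2 pop 1: in=3 → ⊤ (was 2); enqueue [0]
  #3 pop 2: in=⊤ → ⊤ (was 3); enqueue [1]
  #4 pop 0: in=⊤ → ⊤ (no change)
  #5 pop 1: in=⊤ → ⊤ (no change)

Fixpoint:
  val[0] = ⊤
  val[1] = ⊤
  val[2] = ⊤

⊤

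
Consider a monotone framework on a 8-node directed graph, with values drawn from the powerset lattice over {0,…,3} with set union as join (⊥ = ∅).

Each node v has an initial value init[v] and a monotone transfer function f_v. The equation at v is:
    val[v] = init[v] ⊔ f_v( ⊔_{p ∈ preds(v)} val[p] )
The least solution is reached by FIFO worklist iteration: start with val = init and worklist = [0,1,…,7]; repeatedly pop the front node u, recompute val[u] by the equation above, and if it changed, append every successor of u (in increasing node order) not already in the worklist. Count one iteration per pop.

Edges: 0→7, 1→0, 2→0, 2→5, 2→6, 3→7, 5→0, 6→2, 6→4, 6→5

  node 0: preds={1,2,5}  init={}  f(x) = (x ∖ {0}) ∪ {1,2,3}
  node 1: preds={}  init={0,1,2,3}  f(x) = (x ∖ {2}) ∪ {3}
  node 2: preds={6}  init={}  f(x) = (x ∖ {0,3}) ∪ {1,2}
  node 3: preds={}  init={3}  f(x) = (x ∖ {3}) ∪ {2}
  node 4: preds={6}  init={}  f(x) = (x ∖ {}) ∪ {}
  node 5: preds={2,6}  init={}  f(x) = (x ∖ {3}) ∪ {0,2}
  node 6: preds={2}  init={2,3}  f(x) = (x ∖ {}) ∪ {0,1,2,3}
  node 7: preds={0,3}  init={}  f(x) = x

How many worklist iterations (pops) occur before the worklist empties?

Trace (12 dequeues):
  [1] u=0 | in {0,1,2,3} | out {1,2,3} | prev {} | push {}
  [2] u=1 | in {} | out {0,1,2,3} | ==
  [3] u=2 | in {2,3} | out {1,2} | prev {} | push {0}
  [4] u=3 | in {} | out {2,3} | prev {3} | push {}
  [5] u=4 | in {2,3} | out {2,3} | prev {} | push {}
  [6] u=5 | in {1,2,3} | out {0,1,2} | prev {} | push {}
  [7] u=6 | in {1,2} | out {0,1,2,3} | prev {2,3} | push {2,4,5}
  [8] u=7 | in {1,2,3} | out {1,2,3} | prev {} | push {}
  [9] u=0 | in {0,1,2,3} | out {1,2,3} | ==
  [10] u=2 | in {0,1,2,3} | out {1,2} | ==
  [11] u=4 | in {0,1,2,3} | out {0,1,2,3} | prev {2,3} | push {}
  [12] u=5 | in {0,1,2,3} | out {0,1,2} | ==

Converged values:
  [0] {1,2,3}
  [1] {0,1,2,3}
  [2] {1,2}
  [3] {2,3}
  [4] {0,1,2,3}
  [5] {0,1,2}
  [6] {0,1,2,3}
  [7] {1,2,3}

12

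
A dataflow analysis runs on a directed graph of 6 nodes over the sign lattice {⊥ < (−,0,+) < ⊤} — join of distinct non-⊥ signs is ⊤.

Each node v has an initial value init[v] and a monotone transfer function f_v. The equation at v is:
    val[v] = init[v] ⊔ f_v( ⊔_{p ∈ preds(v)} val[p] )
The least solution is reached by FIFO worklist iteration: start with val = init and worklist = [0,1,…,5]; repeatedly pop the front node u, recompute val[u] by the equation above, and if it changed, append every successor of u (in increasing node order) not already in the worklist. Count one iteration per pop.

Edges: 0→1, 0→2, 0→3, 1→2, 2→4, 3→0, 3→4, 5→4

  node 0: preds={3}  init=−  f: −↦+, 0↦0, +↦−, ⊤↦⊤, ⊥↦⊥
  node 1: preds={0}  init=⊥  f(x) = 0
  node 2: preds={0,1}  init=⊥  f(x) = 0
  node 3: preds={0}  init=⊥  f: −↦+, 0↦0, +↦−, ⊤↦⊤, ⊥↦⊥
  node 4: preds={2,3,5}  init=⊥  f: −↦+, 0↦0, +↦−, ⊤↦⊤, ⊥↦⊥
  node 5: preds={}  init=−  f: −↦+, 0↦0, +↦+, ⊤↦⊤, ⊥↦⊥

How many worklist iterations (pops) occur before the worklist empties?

7

Worklist (7 pops):
  #1 pop 0: in=⊥ → − (no change)
  #2 pop 1: in=− → 0 (was ⊥); enqueue []
  #3 pop 2: in=⊤ → 0 (was ⊥); enqueue []
  #4 pop 3: in=− → + (was ⊥); enqueue [0]
  #5 pop 4: in=⊤ → ⊤ (was ⊥); enqueue []
  #6 pop 5: in=⊥ → − (no change)
  #7 pop 0: in=+ → − (no change)

Fixpoint:
  val[0] = −
  val[1] = 0
  val[2] = 0
  val[3] = +
  val[4] = ⊤
  val[5] = −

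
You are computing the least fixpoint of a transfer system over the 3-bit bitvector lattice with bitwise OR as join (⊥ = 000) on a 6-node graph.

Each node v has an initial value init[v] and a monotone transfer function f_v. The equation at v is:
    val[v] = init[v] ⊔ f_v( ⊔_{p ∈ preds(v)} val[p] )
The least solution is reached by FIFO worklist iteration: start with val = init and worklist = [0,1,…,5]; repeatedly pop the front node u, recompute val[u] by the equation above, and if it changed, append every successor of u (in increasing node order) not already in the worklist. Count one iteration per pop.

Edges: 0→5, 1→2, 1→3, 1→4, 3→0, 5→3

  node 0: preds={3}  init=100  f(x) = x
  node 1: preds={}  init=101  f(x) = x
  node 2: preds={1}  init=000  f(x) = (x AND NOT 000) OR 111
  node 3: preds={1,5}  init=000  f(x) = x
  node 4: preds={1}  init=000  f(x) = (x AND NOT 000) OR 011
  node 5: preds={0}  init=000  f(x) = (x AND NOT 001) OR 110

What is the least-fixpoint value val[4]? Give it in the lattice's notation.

111

Trace (11 dequeues):
  [1] u=0 | in 000 | out 100 | ==
  [2] u=1 | in 000 | out 101 | ==
  [3] u=2 | in 101 | out 111 | prev 000 | push {}
  [4] u=3 | in 101 | out 101 | prev 000 | push {0}
  [5] u=4 | in 101 | out 111 | prev 000 | push {}
  [6] u=5 | in 100 | out 110 | prev 000 | push {3}
  [7] u=0 | in 101 | out 101 | prev 100 | push {5}
  [8] u=3 | in 111 | out 111 | prev 101 | push {0}
  [9] u=5 | in 101 | out 110 | ==
  [10] u=0 | in 111 | out 111 | prev 101 | push {5}
  [11] u=5 | in 111 | out 110 | ==

Converged values:
  [0] 111
  [1] 101
  [2] 111
  [3] 111
  [4] 111
  [5] 110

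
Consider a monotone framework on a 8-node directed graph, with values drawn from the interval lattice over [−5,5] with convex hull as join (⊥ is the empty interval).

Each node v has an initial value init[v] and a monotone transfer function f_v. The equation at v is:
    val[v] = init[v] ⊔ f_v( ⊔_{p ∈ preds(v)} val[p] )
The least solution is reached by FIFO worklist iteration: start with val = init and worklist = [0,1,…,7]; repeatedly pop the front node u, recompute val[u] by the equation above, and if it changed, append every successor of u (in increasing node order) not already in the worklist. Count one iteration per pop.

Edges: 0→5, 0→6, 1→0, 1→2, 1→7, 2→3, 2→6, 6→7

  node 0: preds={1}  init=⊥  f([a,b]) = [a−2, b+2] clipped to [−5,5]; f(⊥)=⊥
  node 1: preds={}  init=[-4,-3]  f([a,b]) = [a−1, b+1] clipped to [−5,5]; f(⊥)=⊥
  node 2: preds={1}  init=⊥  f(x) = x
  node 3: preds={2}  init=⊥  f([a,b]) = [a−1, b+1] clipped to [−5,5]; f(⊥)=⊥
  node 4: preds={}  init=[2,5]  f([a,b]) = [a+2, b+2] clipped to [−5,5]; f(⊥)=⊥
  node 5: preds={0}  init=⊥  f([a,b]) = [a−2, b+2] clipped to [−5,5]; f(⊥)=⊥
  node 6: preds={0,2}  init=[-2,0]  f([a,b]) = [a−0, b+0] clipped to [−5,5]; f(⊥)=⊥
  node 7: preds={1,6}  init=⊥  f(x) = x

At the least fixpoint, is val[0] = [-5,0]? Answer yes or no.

Worklist (8 pops):
  #1 pop 0: in=[-4,-3] → [-5,-1] (was ⊥); enqueue []
  #2 pop 1: in=⊥ → [-4,-3] (no change)
  #3 pop 2: in=[-4,-3] → [-4,-3] (was ⊥); enqueue []
  #4 pop 3: in=[-4,-3] → [-5,-2] (was ⊥); enqueue []
  #5 pop 4: in=⊥ → [2,5] (no change)
  #6 pop 5: in=[-5,-1] → [-5,1] (was ⊥); enqueue []
  #7 pop 6: in=[-5,-1] → [-5,0] (was [-2,0]); enqueue []
  #8 pop 7: in=[-5,0] → [-5,0] (was ⊥); enqueue []

Fixpoint:
  val[0] = [-5,-1]
  val[1] = [-4,-3]
  val[2] = [-4,-3]
  val[3] = [-5,-2]
  val[4] = [2,5]
  val[5] = [-5,1]
  val[6] = [-5,0]
  val[7] = [-5,0]

no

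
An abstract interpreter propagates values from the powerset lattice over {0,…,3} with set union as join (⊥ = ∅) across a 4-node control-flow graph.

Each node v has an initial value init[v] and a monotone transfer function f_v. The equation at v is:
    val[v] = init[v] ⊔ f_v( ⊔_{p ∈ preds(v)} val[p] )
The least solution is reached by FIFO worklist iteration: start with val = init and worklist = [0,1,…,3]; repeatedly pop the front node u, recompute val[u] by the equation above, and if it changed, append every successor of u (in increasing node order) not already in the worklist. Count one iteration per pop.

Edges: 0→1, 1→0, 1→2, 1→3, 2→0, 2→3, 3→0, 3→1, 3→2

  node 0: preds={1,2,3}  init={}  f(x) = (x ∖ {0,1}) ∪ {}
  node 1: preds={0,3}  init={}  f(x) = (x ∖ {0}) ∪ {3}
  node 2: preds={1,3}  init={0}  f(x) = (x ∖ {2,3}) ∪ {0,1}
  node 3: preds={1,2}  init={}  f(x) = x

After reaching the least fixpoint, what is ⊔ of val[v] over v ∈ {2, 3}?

{0,1,3}

Trace (9 dequeues):
  [1] u=0 | in {0} | out {} | ==
  [2] u=1 | in {} | out {3} | prev {} | push {0}
  [3] u=2 | in {3} | out {0,1} | prev {0} | push {}
  [4] u=3 | in {0,1,3} | out {0,1,3} | prev {} | push {1,2}
  [5] u=0 | in {0,1,3} | out {3} | prev {} | push {}
  [6] u=1 | in {0,1,3} | out {1,3} | prev {3} | push {0,3}
  [7] u=2 | in {0,1,3} | out {0,1} | ==
  [8] u=0 | in {0,1,3} | out {3} | ==
  [9] u=3 | in {0,1,3} | out {0,1,3} | ==

Converged values:
  [0] {3}
  [1] {1,3}
  [2] {0,1}
  [3] {0,1,3}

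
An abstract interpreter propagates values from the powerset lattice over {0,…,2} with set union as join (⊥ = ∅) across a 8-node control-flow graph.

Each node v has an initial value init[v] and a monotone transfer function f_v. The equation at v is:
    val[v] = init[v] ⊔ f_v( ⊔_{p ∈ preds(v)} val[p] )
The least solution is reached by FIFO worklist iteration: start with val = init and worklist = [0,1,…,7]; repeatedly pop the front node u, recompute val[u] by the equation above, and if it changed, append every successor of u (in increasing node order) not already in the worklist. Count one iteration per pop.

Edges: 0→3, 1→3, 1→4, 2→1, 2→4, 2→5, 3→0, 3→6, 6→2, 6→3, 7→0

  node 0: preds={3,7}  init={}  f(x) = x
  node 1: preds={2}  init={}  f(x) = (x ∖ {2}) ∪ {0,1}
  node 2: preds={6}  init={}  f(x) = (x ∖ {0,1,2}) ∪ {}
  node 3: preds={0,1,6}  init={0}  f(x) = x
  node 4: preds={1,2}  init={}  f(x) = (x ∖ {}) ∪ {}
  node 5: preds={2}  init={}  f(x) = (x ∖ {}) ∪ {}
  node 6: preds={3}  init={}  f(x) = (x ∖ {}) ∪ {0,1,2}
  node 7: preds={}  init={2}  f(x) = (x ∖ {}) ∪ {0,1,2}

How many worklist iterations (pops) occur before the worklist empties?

11

Iteration log — 11 steps:
  step 1. node 0  ⊔preds={0,2}  new={0,2}  old={}  +wl: 
  step 2. node 1  ⊔preds={}  new={0,1}  old={}  +wl: 
  step 3. node 2  ⊔preds={}  new={}  stable
  step 4. node 3  ⊔preds={0,1,2}  new={0,1,2}  old={0}  +wl: 0
  step 5. node 4  ⊔preds={0,1}  new={0,1}  old={}  +wl: 
  step 6. node 5  ⊔preds={}  new={}  stable
  step 7. node 6  ⊔preds={0,1,2}  new={0,1,2}  old={}  +wl: 2,3
  step 8. node 7  ⊔preds={}  new={0,1,2}  old={2}  +wl: 
  step 9. node 0  ⊔preds={0,1,2}  new={0,1,2}  old={0,2}  +wl: 
  step 10. node 2  ⊔preds={0,1,2}  new={}  stable
  step 11. node 3  ⊔preds={0,1,2}  new={0,1,2}  stable

Least fixpoint reached:
  node 0: {0,1,2}
  node 1: {0,1}
  node 2: {}
  node 3: {0,1,2}
  node 4: {0,1}
  node 5: {}
  node 6: {0,1,2}
  node 7: {0,1,2}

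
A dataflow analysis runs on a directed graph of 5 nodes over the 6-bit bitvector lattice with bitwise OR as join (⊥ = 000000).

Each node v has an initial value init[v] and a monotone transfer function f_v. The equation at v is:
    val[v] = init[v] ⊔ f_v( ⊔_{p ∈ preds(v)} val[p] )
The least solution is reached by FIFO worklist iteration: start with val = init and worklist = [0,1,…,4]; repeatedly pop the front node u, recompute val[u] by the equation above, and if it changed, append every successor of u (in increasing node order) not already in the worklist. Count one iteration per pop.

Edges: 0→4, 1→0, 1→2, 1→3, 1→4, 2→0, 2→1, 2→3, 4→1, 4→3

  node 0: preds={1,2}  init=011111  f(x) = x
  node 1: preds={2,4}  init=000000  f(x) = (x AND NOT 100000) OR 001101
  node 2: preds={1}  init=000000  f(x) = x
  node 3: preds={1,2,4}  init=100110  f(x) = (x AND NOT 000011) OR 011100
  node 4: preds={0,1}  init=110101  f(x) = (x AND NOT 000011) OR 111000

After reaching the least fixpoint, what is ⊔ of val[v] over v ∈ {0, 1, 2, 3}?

111111

Worklist (8 pops):
  #1 pop 0: in=000000 → 011111 (no change)
  #2 pop 1: in=110101 → 011101 (was 000000); enqueue [0]
  #3 pop 2: in=011101 → 011101 (was 000000); enqueue [1]
  #4 pop 3: in=111101 → 111110 (was 100110); enqueue []
  #5 pop 4: in=011111 → 111101 (was 110101); enqueue [3]
  #6 pop 0: in=011101 → 011111 (no change)
  #7 pop 1: in=111101 → 011101 (no change)
  #8 pop 3: in=111101 → 111110 (no change)

Fixpoint:
  val[0] = 011111
  val[1] = 011101
  val[2] = 011101
  val[3] = 111110
  val[4] = 111101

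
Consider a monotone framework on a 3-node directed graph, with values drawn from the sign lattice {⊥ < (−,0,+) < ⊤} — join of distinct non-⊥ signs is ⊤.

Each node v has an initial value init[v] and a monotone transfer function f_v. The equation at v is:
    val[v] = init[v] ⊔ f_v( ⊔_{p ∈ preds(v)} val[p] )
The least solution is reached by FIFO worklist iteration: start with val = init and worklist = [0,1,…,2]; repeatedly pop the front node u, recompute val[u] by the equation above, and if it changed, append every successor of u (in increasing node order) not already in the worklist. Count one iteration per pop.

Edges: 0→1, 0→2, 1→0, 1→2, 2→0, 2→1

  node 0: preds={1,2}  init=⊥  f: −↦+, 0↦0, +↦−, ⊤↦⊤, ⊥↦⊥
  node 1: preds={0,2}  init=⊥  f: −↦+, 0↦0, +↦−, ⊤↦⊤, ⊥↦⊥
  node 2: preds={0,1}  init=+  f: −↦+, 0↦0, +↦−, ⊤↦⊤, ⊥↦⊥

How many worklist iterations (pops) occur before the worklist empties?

6

Trace (6 dequeues):
  [1] u=0 | in + | out − | prev ⊥ | push {}
  [2] u=1 | in ⊤ | out ⊤ | prev ⊥ | push {0}
  [3] u=2 | in ⊤ | out ⊤ | prev + | push {1}
  [4] u=0 | in ⊤ | out ⊤ | prev − | push {2}
  [5] u=1 | in ⊤ | out ⊤ | ==
  [6] u=2 | in ⊤ | out ⊤ | ==

Converged values:
  [0] ⊤
  [1] ⊤
  [2] ⊤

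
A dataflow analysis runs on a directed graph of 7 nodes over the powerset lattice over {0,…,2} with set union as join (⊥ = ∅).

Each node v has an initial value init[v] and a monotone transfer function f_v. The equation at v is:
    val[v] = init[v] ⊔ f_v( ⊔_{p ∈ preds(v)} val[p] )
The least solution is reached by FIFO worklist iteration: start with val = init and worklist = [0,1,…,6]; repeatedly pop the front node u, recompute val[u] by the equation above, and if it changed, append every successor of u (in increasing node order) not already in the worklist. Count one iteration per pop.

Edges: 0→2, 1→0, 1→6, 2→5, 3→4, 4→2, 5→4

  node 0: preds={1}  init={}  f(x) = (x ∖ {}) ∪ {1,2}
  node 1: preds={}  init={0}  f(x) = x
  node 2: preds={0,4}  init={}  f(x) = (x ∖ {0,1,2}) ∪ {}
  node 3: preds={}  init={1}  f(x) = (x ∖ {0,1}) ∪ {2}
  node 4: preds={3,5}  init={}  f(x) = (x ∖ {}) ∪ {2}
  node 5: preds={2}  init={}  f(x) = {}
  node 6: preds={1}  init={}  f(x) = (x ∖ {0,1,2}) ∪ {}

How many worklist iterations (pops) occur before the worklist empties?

8

Worklist (8 pops):
  #1 pop 0: in={0} → {0,1,2} (was {}); enqueue []
  #2 pop 1: in={} → {0} (no change)
  #3 pop 2: in={0,1,2} → {} (no change)
  #4 pop 3: in={} → {1,2} (was {1}); enqueue []
  #5 pop 4: in={1,2} → {1,2} (was {}); enqueue [2]
  #6 pop 5: in={} → {} (no change)
  #7 pop 6: in={0} → {} (no change)
  #8 pop 2: in={0,1,2} → {} (no change)

Fixpoint:
  val[0] = {0,1,2}
  val[1] = {0}
  val[2] = {}
  val[3] = {1,2}
  val[4] = {1,2}
  val[5] = {}
  val[6] = {}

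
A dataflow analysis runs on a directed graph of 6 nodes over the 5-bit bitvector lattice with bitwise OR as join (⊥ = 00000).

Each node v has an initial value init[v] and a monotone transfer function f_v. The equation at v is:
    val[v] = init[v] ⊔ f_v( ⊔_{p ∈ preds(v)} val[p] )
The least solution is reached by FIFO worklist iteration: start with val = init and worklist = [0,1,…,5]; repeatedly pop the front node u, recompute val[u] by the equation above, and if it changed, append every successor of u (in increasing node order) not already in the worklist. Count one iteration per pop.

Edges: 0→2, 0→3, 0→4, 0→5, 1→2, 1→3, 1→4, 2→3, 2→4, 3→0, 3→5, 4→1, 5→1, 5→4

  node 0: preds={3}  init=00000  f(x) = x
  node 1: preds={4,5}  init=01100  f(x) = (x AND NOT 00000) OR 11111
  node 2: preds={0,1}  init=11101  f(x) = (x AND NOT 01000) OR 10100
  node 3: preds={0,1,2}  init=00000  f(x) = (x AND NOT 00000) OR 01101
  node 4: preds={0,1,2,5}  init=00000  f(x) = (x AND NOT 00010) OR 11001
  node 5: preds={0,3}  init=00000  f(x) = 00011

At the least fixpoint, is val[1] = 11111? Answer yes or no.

yes

Trace (12 dequeues):
  [1] u=0 | in 00000 | out 00000 | ==
  [2] u=1 | in 00000 | out 11111 | prev 01100 | push {}
  [3] u=2 | in 11111 | out 11111 | prev 11101 | push {}
  [4] u=3 | in 11111 | out 11111 | prev 00000 | push {0}
  [5] u=4 | in 11111 | out 11101 | prev 00000 | push {1}
  [6] u=5 | in 11111 | out 00011 | prev 00000 | push {4}
  [7] u=0 | in 11111 | out 11111 | prev 00000 | push {2,3,5}
  [8] u=1 | in 11111 | out 11111 | ==
  [9] u=4 | in 11111 | out 11101 | ==
  [10] u=2 | in 11111 | out 11111 | ==
  [11] u=3 | in 11111 | out 11111 | ==
  [12] u=5 | in 11111 | out 00011 | ==

Converged values:
  [0] 11111
  [1] 11111
  [2] 11111
  [3] 11111
  [4] 11101
  [5] 00011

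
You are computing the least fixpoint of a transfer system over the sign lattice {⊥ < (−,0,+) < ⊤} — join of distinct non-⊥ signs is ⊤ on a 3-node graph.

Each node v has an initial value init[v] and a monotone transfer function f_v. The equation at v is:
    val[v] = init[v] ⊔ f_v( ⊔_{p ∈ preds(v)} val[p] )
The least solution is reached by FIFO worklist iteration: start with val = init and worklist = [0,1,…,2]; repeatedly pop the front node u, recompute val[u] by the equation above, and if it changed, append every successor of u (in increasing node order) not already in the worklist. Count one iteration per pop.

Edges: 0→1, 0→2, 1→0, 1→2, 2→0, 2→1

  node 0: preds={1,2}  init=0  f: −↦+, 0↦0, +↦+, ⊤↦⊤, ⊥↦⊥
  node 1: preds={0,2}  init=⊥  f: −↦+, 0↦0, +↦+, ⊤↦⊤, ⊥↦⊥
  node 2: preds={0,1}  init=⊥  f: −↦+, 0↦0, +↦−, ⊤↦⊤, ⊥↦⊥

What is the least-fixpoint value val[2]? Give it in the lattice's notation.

0

Trace (5 dequeues):
  [1] u=0 | in ⊥ | out 0 | ==
  [2] u=1 | in 0 | out 0 | prev ⊥ | push {0}
  [3] u=2 | in 0 | out 0 | prev ⊥ | push {1}
  [4] u=0 | in 0 | out 0 | ==
  [5] u=1 | in 0 | out 0 | ==

Converged values:
  [0] 0
  [1] 0
  [2] 0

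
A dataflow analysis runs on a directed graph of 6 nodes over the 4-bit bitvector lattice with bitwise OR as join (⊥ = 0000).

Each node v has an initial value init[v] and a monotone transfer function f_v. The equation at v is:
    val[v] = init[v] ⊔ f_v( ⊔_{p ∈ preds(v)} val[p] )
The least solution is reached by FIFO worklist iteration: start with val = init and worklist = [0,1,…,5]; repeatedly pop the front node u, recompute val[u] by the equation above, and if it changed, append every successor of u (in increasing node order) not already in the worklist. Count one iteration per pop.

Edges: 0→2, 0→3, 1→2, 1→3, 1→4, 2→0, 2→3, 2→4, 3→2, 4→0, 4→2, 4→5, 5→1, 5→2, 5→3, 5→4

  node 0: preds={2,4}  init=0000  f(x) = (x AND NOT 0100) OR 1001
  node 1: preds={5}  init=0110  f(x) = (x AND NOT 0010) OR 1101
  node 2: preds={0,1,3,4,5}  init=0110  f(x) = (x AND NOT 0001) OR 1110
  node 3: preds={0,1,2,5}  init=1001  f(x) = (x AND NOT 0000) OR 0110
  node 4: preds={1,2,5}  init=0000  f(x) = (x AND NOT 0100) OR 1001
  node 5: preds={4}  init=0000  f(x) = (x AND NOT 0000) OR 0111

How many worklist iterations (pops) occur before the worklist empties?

Trace (11 dequeues):
  [1] u=0 | in 0110 | out 1011 | prev 0000 | push {}
  [2] u=1 | in 0000 | out 1111 | prev 0110 | push {}
  [3] u=2 | in 1111 | out 1110 | prev 0110 | push {0}
  [4] u=3 | in 1111 | out 1111 | prev 1001 | push {2}
  [5] u=4 | in 1111 | out 1011 | prev 0000 | push {}
  [6] u=5 | in 1011 | out 1111 | prev 0000 | push {1,3,4}
  [7] u=0 | in 1111 | out 1011 | ==
  [8] u=2 | in 1111 | out 1110 | ==
  [9] u=1 | in 1111 | out 1111 | ==
  [10] u=3 | in 1111 | out 1111 | ==
  [11] u=4 | in 1111 | out 1011 | ==

Converged values:
  [0] 1011
  [1] 1111
  [2] 1110
  [3] 1111
  [4] 1011
  [5] 1111

11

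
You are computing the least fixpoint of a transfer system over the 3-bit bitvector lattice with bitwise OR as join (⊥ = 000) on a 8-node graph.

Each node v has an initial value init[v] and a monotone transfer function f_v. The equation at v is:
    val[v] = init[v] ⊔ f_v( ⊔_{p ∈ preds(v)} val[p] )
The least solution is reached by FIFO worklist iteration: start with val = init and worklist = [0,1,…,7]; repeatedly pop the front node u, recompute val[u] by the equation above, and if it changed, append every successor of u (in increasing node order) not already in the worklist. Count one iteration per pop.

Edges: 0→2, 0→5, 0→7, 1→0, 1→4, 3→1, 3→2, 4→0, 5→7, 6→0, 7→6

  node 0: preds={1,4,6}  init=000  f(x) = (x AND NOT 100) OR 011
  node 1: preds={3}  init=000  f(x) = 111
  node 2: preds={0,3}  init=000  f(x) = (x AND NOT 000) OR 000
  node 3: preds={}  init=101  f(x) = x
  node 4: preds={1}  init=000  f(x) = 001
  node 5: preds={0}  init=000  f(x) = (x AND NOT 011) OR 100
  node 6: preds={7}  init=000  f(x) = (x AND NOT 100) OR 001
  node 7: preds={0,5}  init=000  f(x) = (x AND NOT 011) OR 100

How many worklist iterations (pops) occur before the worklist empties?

10

Iteration log — 10 steps:
  step 1. node 0  ⊔preds=000  new=011  old=000  +wl: 
  step 2. node 1  ⊔preds=101  new=111  old=000  +wl: 0
  step 3. node 2  ⊔preds=111  new=111  old=000  +wl: 
  step 4. node 3  ⊔preds=000  new=101  stable
  step 5. node 4  ⊔preds=111  new=001  old=000  +wl: 
  step 6. node 5  ⊔preds=011  new=100  old=000  +wl: 
  step 7. node 6  ⊔preds=000  new=001  old=000  +wl: 
  step 8. node 7  ⊔preds=111  new=100  old=000  +wl: 6
  step 9. node 0  ⊔preds=111  new=011  stable
  step 10. node 6  ⊔preds=100  new=001  stable

Least fixpoint reached:
  node 0: 011
  node 1: 111
  node 2: 111
  node 3: 101
  node 4: 001
  node 5: 100
  node 6: 001
  node 7: 100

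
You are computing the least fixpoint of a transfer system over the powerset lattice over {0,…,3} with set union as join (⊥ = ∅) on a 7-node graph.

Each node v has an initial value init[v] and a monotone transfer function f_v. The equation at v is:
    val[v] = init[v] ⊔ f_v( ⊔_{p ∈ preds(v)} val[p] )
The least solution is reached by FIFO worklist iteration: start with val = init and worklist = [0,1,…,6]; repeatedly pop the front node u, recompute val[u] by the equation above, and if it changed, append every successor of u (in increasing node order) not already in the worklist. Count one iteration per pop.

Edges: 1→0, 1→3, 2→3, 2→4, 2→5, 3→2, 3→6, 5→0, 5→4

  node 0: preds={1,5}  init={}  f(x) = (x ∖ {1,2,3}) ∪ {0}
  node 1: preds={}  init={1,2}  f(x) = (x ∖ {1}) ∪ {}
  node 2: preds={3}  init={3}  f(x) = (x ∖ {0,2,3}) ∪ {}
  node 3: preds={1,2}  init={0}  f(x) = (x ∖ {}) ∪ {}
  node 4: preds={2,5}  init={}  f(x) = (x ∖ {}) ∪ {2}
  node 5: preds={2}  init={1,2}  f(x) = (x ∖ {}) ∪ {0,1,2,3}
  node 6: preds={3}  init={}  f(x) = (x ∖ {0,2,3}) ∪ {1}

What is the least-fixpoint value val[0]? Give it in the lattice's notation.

{0}

Worklist (12 pops):
  #1 pop 0: in={1,2} → {0} (was {}); enqueue []
  #2 pop 1: in={} → {1,2} (no change)
  #3 pop 2: in={0} → {3} (no change)
  #4 pop 3: in={1,2,3} → {0,1,2,3} (was {0}); enqueue [2]
  #5 pop 4: in={1,2,3} → {1,2,3} (was {}); enqueue []
  #6 pop 5: in={3} → {0,1,2,3} (was {1,2}); enqueue [0,4]
  #7 pop 6: in={0,1,2,3} → {1} (was {}); enqueue []
  #8 pop 2: in={0,1,2,3} → {1,3} (was {3}); enqueue [3,5]
  #9 pop 0: in={0,1,2,3} → {0} (no change)
  #10 pop 4: in={0,1,2,3} → {0,1,2,3} (was {1,2,3}); enqueue []
  #11 pop 3: in={1,2,3} → {0,1,2,3} (no change)
  #12 pop 5: in={1,3} → {0,1,2,3} (no change)

Fixpoint:
  val[0] = {0}
  val[1] = {1,2}
  val[2] = {1,3}
  val[3] = {0,1,2,3}
  val[4] = {0,1,2,3}
  val[5] = {0,1,2,3}
  val[6] = {1}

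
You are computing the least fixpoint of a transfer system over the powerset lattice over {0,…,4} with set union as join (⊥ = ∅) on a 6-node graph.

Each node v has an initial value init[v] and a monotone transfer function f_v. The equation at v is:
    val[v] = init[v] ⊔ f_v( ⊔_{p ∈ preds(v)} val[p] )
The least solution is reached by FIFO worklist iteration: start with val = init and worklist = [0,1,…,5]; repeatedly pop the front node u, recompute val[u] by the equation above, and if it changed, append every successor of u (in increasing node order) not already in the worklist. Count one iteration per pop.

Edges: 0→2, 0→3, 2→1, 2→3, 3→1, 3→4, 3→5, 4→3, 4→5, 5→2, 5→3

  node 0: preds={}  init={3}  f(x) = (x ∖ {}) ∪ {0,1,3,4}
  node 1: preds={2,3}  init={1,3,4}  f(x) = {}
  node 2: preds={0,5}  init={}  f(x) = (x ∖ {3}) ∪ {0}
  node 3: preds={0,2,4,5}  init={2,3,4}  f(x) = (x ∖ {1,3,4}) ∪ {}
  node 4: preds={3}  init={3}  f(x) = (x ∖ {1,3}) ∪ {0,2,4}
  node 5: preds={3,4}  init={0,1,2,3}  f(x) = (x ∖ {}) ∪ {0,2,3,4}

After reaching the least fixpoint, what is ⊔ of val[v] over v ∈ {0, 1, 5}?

Iteration log — 9 steps:
  step 1. node 0  ⊔preds={}  new={0,1,3,4}  old={3}  +wl: 
  step 2. node 1  ⊔preds={2,3,4}  new={1,3,4}  stable
  step 3. node 2  ⊔preds={0,1,2,3,4}  new={0,1,2,4}  old={}  +wl: 1
  step 4. node 3  ⊔preds={0,1,2,3,4}  new={0,2,3,4}  old={2,3,4}  +wl: 
  step 5. node 4  ⊔preds={0,2,3,4}  new={0,2,3,4}  old={3}  +wl: 3
  step 6. node 5  ⊔preds={0,2,3,4}  new={0,1,2,3,4}  old={0,1,2,3}  +wl: 2
  step 7. node 1  ⊔preds={0,1,2,3,4}  new={1,3,4}  stable
  step 8. node 3  ⊔preds={0,1,2,3,4}  new={0,2,3,4}  stable
  step 9. node 2  ⊔preds={0,1,2,3,4}  new={0,1,2,4}  stable

Least fixpoint reached:
  node 0: {0,1,3,4}
  node 1: {1,3,4}
  node 2: {0,1,2,4}
  node 3: {0,2,3,4}
  node 4: {0,2,3,4}
  node 5: {0,1,2,3,4}

{0,1,2,3,4}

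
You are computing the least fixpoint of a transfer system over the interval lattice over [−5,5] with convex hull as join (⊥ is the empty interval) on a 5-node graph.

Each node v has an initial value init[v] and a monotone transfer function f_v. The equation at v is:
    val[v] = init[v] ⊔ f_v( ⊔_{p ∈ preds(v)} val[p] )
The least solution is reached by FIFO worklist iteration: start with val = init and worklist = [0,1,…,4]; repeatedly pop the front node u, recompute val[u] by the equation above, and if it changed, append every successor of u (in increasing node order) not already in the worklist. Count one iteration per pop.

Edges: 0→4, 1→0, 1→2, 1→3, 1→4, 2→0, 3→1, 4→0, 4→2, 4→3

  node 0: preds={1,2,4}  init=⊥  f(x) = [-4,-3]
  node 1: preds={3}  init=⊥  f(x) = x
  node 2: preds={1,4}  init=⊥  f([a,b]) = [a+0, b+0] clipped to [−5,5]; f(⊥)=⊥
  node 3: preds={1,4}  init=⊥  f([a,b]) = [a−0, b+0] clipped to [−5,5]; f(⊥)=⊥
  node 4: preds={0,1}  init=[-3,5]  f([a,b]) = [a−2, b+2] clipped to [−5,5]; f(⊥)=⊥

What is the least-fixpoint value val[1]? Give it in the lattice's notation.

[-5,5]

Iteration log — 16 steps:
  step 1. node 0  ⊔preds=[-3,5]  new=[-4,-3]  old=⊥  +wl: 
  step 2. node 1  ⊔preds=⊥  new=⊥  stable
  step 3. node 2  ⊔preds=[-3,5]  new=[-3,5]  old=⊥  +wl: 0
  step 4. node 3  ⊔preds=[-3,5]  new=[-3,5]  old=⊥  +wl: 1
  step 5. node 4  ⊔preds=[-4,-3]  new=[-5,5]  old=[-3,5]  +wl: 2,3
  step 6. node 0  ⊔preds=[-5,5]  new=[-4,-3]  stable
  step 7. node 1  ⊔preds=[-3,5]  new=[-3,5]  old=⊥  +wl: 0,4
  step 8. node 2  ⊔preds=[-5,5]  new=[-5,5]  old=[-3,5]  +wl: 
  step 9. node 3  ⊔preds=[-5,5]  new=[-5,5]  old=[-3,5]  +wl: 1
  step 10. node 0  ⊔preds=[-5,5]  new=[-4,-3]  stable
  step 11. node 4  ⊔preds=[-4,5]  new=[-5,5]  stable
  step 12. node 1  ⊔preds=[-5,5]  new=[-5,5]  old=[-3,5]  +wl: 0,2,3,4
  step 13. node 0  ⊔preds=[-5,5]  new=[-4,-3]  stable
  step 14. node 2  ⊔preds=[-5,5]  new=[-5,5]  stable
  step 15. node 3  ⊔preds=[-5,5]  new=[-5,5]  stable
  step 16. node 4  ⊔preds=[-5,5]  new=[-5,5]  stable

Least fixpoint reached:
  node 0: [-4,-3]
  node 1: [-5,5]
  node 2: [-5,5]
  node 3: [-5,5]
  node 4: [-5,5]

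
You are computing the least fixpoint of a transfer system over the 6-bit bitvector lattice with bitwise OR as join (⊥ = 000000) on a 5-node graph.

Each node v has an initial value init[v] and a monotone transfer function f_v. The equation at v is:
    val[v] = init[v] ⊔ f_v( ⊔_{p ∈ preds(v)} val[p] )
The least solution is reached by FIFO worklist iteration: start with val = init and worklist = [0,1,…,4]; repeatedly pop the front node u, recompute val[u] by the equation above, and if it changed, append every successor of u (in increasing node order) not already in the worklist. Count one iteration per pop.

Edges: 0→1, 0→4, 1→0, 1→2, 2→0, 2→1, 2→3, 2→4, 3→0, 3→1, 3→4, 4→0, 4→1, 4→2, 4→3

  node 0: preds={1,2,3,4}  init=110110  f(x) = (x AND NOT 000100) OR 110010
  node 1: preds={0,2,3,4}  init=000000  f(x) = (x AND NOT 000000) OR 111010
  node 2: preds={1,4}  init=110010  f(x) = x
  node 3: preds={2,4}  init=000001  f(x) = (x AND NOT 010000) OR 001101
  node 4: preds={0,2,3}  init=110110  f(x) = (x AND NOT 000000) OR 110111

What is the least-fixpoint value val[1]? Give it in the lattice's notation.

Iteration log — 10 steps:
  step 1. node 0  ⊔preds=110111  new=110111  old=110110  +wl: 
  step 2. node 1  ⊔preds=110111  new=111111  old=000000  +wl: 0
  step 3. node 2  ⊔preds=111111  new=111111  old=110010  +wl: 1
  step 4. node 3  ⊔preds=111111  new=101111  old=000001  +wl: 
  step 5. node 4  ⊔preds=111111  new=111111  old=110110  +wl: 2,3
  step 6. node 0  ⊔preds=111111  new=111111  old=110111  +wl: 4
  step 7. node 1  ⊔preds=111111  new=111111  stable
  step 8. node 2  ⊔preds=111111  new=111111  stable
  step 9. node 3  ⊔preds=111111  new=101111  stable
  step 10. node 4  ⊔preds=111111  new=111111  stable

Least fixpoint reached:
  node 0: 111111
  node 1: 111111
  node 2: 111111
  node 3: 101111
  node 4: 111111

111111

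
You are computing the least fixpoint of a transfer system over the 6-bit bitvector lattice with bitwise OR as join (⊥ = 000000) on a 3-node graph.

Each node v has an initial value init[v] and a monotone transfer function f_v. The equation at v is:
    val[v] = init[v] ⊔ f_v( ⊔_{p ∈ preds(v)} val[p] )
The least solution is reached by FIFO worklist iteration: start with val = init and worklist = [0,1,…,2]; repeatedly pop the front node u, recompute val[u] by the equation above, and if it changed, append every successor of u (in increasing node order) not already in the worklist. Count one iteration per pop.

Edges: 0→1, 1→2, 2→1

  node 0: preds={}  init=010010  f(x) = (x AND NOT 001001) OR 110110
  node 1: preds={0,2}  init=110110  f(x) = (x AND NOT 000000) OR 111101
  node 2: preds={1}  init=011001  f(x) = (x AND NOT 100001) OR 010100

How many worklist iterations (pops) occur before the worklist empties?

Iteration log — 4 steps:
  step 1. node 0  ⊔preds=000000  new=110110  old=010010  +wl: 
  step 2. node 1  ⊔preds=111111  new=111111  old=110110  +wl: 
  step 3. node 2  ⊔preds=111111  new=011111  old=011001  +wl: 1
  step 4. node 1  ⊔preds=111111  new=111111  stable

Least fixpoint reached:
  node 0: 110110
  node 1: 111111
  node 2: 011111

4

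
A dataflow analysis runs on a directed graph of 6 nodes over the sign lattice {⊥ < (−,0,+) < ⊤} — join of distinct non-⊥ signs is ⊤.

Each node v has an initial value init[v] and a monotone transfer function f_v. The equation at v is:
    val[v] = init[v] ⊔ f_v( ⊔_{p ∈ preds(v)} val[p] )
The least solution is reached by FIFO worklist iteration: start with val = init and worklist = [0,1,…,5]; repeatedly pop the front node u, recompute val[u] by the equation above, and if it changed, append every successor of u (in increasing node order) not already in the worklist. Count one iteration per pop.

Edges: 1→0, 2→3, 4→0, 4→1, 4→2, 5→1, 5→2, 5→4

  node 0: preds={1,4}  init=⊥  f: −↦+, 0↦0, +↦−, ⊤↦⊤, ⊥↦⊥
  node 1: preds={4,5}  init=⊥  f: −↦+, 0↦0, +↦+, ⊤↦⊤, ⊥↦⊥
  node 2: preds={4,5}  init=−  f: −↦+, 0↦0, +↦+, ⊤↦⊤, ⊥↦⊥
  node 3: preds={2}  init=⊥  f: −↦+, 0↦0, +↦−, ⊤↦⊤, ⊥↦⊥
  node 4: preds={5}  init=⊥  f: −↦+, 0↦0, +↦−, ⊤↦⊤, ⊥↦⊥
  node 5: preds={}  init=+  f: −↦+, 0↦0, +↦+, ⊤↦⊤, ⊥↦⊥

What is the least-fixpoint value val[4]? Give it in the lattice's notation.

−

Worklist (10 pops):
  #1 pop 0: in=⊥ → ⊥ (no change)
  #2 pop 1: in=+ → + (was ⊥); enqueue [0]
  #3 pop 2: in=+ → ⊤ (was −); enqueue []
  #4 pop 3: in=⊤ → ⊤ (was ⊥); enqueue []
  #5 pop 4: in=+ → − (was ⊥); enqueue [1,2]
  #6 pop 5: in=⊥ → + (no change)
  #7 pop 0: in=⊤ → ⊤ (was ⊥); enqueue []
  #8 pop 1: in=⊤ → ⊤ (was +); enqueue [0]
  #9 pop 2: in=⊤ → ⊤ (no change)
  #10 pop 0: in=⊤ → ⊤ (no change)

Fixpoint:
  val[0] = ⊤
  val[1] = ⊤
  val[2] = ⊤
  val[3] = ⊤
  val[4] = −
  val[5] = +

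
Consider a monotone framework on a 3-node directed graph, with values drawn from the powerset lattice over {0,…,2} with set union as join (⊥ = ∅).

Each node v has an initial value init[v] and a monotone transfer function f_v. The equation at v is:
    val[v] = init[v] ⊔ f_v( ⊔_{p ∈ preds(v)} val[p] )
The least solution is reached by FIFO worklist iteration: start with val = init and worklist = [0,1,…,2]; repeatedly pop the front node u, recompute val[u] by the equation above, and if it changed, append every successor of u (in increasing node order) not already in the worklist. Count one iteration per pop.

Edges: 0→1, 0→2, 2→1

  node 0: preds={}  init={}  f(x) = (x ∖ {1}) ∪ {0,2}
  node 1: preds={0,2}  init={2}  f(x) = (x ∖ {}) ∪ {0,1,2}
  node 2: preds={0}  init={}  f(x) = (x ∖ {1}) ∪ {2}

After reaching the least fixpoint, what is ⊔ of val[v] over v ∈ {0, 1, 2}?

Worklist (4 pops):
  #1 pop 0: in={} → {0,2} (was {}); enqueue []
  #2 pop 1: in={0,2} → {0,1,2} (was {2}); enqueue []
  #3 pop 2: in={0,2} → {0,2} (was {}); enqueue [1]
  #4 pop 1: in={0,2} → {0,1,2} (no change)

Fixpoint:
  val[0] = {0,2}
  val[1] = {0,1,2}
  val[2] = {0,2}

{0,1,2}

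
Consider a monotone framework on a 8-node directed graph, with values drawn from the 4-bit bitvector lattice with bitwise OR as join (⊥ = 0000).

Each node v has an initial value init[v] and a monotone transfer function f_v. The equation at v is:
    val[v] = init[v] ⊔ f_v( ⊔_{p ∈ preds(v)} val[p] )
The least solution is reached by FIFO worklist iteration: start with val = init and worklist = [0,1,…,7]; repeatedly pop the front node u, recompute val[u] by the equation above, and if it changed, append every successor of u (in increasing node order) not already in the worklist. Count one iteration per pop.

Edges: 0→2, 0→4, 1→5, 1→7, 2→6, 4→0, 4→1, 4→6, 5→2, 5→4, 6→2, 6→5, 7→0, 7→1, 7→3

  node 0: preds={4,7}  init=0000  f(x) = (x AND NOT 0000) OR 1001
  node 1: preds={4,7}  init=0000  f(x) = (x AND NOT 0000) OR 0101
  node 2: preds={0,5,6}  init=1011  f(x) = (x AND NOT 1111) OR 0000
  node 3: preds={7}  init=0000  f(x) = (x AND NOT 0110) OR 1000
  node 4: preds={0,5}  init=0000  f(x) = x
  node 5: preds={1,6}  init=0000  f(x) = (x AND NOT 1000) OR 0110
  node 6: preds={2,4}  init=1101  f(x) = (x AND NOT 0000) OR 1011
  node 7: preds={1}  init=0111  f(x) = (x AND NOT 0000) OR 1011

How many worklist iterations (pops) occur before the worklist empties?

Worklist (15 pops):
  #1 pop 0: in=0111 → 1111 (was 0000); enqueue []
  #2 pop 1: in=0111 → 0111 (was 0000); enqueue []
  #3 pop 2: in=1111 → 1011 (no change)
  #4 pop 3: in=0111 → 1001 (was 0000); enqueue []
  #5 pop 4: in=1111 → 1111 (was 0000); enqueue [0,1]
  #6 pop 5: in=1111 → 0111 (was 0000); enqueue [2,4]
  #7 pop 6: in=1111 → 1111 (was 1101); enqueue [5]
  #8 pop 7: in=0111 → 1111 (was 0111); enqueue [3]
  #9 pop 0: in=1111 → 1111 (no change)
  #10 pop 1: in=1111 → 1111 (was 0111); enqueue [7]
  #11 pop 2: in=1111 → 1011 (no change)
  #12 pop 4: in=1111 → 1111 (no change)
  #13 pop 5: in=1111 → 0111 (no change)
  #14 pop 3: in=1111 → 1001 (no change)
  #15 pop 7: in=1111 → 1111 (no change)

Fixpoint:
  val[0] = 1111
  val[1] = 1111
  val[2] = 1011
  val[3] = 1001
  val[4] = 1111
  val[5] = 0111
  val[6] = 1111
  val[7] = 1111

15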